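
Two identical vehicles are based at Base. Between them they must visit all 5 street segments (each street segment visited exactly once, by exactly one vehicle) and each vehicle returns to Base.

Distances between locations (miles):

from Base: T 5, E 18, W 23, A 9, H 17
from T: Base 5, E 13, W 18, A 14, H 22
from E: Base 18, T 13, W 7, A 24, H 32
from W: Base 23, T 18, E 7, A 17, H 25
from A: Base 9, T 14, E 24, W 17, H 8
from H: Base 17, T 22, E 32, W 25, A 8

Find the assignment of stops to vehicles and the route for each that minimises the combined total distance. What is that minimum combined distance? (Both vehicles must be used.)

There are 2^4 − 1 = 15 ways to divide the 5 stops into two non-empty groups. For each, the best each vehicle can do is its own shortest tour through its group:
  {T} + {E, W, A, H}: 10 + 67 = 77
  {E} + {T, W, A, H}: 36 + 65 = 101
  {T, E} + {W, A, H}: 36 + 65 = 101
  {W} + {T, E, A, H}: 46 + 67 = 113
  {T, W} + {E, A, H}: 46 + 67 = 113
  {E, W} + {T, A, H}: 48 + 44 = 92
  … (15 splits in total)
Best: vehicle 1 Base → T → Base = 10; vehicle 2 Base → E → W → A → H → Base = 67; combined 77.

77 miles — the smallest possible combined total.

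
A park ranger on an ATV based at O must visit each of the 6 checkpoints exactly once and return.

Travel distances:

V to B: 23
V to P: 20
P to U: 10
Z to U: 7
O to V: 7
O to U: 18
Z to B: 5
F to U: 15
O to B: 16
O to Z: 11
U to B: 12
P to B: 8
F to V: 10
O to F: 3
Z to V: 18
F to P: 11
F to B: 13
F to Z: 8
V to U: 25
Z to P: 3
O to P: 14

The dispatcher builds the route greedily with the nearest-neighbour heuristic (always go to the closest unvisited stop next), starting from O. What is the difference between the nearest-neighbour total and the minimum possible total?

Excess over optimum: 1.

O: F=3, V=7, Z=11, P=14, B=16, U=18 ⇒ F
F: Z=8, V=10, P=11, B=13, U=15 ⇒ Z
Z: P=3, B=5, U=7, V=18 ⇒ P
P: B=8, U=10, V=20 ⇒ B
B: U=12, V=23 ⇒ U
U: V=25 ⇒ V
NN route O → F → Z → P → B → U → V → O costs 66.
Optimal: O → F → Z → U → B → P → V → O costs 65 (by enumerating all 360 distinct tours).
Excess = 66 − 65 = 1.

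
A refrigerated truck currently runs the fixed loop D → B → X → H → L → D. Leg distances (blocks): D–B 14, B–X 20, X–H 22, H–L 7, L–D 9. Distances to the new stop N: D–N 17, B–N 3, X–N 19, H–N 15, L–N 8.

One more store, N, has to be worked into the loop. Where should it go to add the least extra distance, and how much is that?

Insertion cost between consecutive stops i–j is d(i,N) + d(N,j) − d(i,j):
  between D and B: 17 + 3 − 14 = 6
  between B and X: 3 + 19 − 20 = 2
  between X and H: 19 + 15 − 22 = 12
  between H and L: 15 + 8 − 7 = 16
  between L and D: 8 + 17 − 9 = 16
Cheapest insertion is between B and X, adding 2.
New total = 72 + 2 = 74.

Adding 2 blocks by placing N on the B–X leg.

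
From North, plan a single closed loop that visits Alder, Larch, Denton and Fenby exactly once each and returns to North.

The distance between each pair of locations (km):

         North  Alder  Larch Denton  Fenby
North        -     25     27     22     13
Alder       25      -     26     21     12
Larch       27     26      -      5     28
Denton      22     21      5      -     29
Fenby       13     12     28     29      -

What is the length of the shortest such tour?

Minimum total distance: 78 km.

There are 12 distinct closed tours to check (reversals are equivalent).
North - Alder - Larch - Denton - Fenby - North: 25+26+5+29+13 = 98
North - Alder - Larch - Fenby - Denton - North: 25+26+28+29+22 = 130
North - Alder - Denton - Larch - Fenby - North: 25+21+5+28+13 = 92
North - Alder - Denton - Fenby - Larch - North: 25+21+29+28+27 = 130
North - Alder - Fenby - Larch - Denton - North: 25+12+28+5+22 = 92
North - Alder - Fenby - Denton - Larch - North: 25+12+29+5+27 = 98
North - Larch - Alder - Denton - Fenby - North: 27+26+21+29+13 = 116
North - Larch - Alder - Fenby - Denton - North: 27+26+12+29+22 = 116
North - Larch - Denton - Alder - Fenby - North: 27+5+21+12+13 = 78
North - Larch - Fenby - Alder - Denton - North: 27+28+12+21+22 = 110
North - Denton - Alder - Larch - Fenby - North: 22+21+26+28+13 = 110
North - Denton - Larch - Alder - Fenby - North: 22+5+26+12+13 = 78
The minimum is 78.
One optimal route: North → Larch → Denton → Alder → Fenby → North (or its reverse).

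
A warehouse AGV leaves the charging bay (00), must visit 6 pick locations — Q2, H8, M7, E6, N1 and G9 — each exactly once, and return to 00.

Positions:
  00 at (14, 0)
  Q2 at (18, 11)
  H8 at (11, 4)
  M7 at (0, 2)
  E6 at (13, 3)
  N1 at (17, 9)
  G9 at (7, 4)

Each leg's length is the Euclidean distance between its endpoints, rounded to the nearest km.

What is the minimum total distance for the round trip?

Minimum total distance: 47 km.

With 6 stops there are 6!/2 = 360 distinct round trips (a route and its reverse cost the same).
00→Q2→H8→M7→E6→N1→G9→00: 12+10+11+13+7+11+8 = 72
00→Q2→H8→M7→E6→G9→N1→00: 12+10+11+13+6+11+9 = 72
00→Q2→H8→M7→N1→E6→G9→00: 12+10+11+18+7+6+8 = 72
00→Q2→H8→M7→N1→G9→E6→00: 12+10+11+18+11+6+3 = 71
00→Q2→H8→M7→G9→E6→N1→00: 12+10+11+7+6+7+9 = 62
00→Q2→H8→M7→G9→N1→E6→00: 12+10+11+7+11+7+3 = 61
00→Q2→H8→E6→M7→N1→G9→00: 12+10+2+13+18+11+8 = 74
00→Q2→H8→E6→M7→G9→N1→00: 12+10+2+13+7+11+9 = 64
… (352 more)
00→M7→G9→H8→Q2→N1→E6→00: 14+7+4+10+2+7+3 = 47  ← best
The minimum is 47.
One optimal route: 00 → M7 → G9 → H8 → Q2 → N1 → E6 → 00 (or its reverse).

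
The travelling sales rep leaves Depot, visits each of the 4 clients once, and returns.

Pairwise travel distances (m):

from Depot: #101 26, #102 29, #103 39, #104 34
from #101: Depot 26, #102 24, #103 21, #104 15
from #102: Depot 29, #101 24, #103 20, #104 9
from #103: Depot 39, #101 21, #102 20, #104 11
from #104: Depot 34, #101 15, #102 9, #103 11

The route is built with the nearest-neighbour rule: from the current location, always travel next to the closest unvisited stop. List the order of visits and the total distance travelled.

Depot → [#101:26 / #102:29 / #104:34 / #103:39] → #101 (26)
#101 → [#104:15 / #103:21 / #102:24] → #104 (15)
#104 → [#102:9 / #103:11] → #102 (9)
#102 → [#103:20] → #103 (20)
Return #103→Depot: 39.
Total = 26 + 15 + 9 + 20 + 39 = 109.

Total distance 109 m via the nearest-neighbour route Depot → #101 → #104 → #102 → #103 → Depot.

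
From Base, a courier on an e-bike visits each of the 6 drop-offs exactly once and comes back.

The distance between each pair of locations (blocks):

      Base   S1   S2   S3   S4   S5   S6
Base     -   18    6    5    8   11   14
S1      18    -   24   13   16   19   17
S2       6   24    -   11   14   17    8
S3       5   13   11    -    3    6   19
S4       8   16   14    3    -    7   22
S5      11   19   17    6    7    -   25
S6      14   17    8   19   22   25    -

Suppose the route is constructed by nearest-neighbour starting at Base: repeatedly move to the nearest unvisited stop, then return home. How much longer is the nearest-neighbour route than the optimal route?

10 blocks longer than the optimal tour.

From Base: S3=5, S2=6, S4=8, S5=11, S6=14, S1=18 → choose S3 (5).
From S3: S4=3, S5=6, S2=11, S1=13, S6=19 → choose S4 (3).
From S4: S5=7, S2=14, S1=16, S6=22 → choose S5 (7).
From S5: S2=17, S1=19, S6=25 → choose S2 (17).
From S2: S6=8, S1=24 → choose S6 (8).
From S6: S1=17 → choose S1 (17).
NN route Base → S3 → S4 → S5 → S2 → S6 → S1 → Base costs 75.
Optimal: Base → S2 → S6 → S1 → S3 → S4 → S5 → Base costs 65 (by enumerating all 360 distinct tours).
Excess = 75 − 65 = 10.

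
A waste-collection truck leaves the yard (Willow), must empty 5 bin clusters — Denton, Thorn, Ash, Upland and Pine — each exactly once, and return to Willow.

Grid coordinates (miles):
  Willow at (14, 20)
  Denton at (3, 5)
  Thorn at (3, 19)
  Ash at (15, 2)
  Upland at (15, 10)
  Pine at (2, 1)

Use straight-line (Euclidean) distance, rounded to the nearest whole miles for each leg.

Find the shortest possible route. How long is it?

60 miles — the shortest possible round trip.

With 5 stops there are 5!/2 = 60 distinct round trips (a route and its reverse cost the same).
Willow - Denton - Thorn - Ash - Upland - Pine - Willow: 19+14+21+8+16+22 = 100
Willow - Denton - Thorn - Ash - Pine - Upland - Willow: 19+14+21+13+16+10 = 93
Willow - Denton - Thorn - Upland - Ash - Pine - Willow: 19+14+15+8+13+22 = 91
Willow - Denton - Thorn - Upland - Pine - Ash - Willow: 19+14+15+16+13+18 = 95
Willow - Denton - Thorn - Pine - Ash - Upland - Willow: 19+14+18+13+8+10 = 82
Willow - Denton - Thorn - Pine - Upland - Ash - Willow: 19+14+18+16+8+18 = 93
Willow - Denton - Ash - Thorn - Upland - Pine - Willow: 19+12+21+15+16+22 = 105
Willow - Denton - Ash - Thorn - Pine - Upland - Willow: 19+12+21+18+16+10 = 96
Willow - Denton - Ash - Upland - Thorn - Pine - Willow: 19+12+8+15+18+22 = 94
Willow - Denton - Ash - Upland - Pine - Thorn - Willow: 19+12+8+16+18+11 = 84
Willow - Denton - Ash - Pine - Thorn - Upland - Willow: 19+12+13+18+15+10 = 87
Willow - Denton - Ash - Pine - Upland - Thorn - Willow: 19+12+13+16+15+11 = 86
Willow - Denton - Upland - Thorn - Ash - Pine - Willow: 19+13+15+21+13+22 = 103
Willow - Denton - Upland - Thorn - Pine - Ash - Willow: 19+13+15+18+13+18 = 96
… (46 more)
Willow - Thorn - Denton - Pine - Ash - Upland - Willow: 11+14+4+13+8+10 = 60  ← best
The minimum is 60.
One optimal route: Willow → Thorn → Denton → Pine → Ash → Upland → Willow (or its reverse).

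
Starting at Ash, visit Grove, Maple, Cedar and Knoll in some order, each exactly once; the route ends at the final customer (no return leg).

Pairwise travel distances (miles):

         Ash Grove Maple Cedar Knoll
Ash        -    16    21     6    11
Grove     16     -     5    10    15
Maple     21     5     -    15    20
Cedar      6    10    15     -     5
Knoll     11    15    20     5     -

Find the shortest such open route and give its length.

There are 4! = 24 possible orderings.
Ash - Grove - Maple - Cedar - Knoll: 16+5+15+5 = 41
Ash - Grove - Maple - Knoll - Cedar: 16+5+20+5 = 46
Ash - Grove - Cedar - Maple - Knoll: 16+10+15+20 = 61
Ash - Grove - Cedar - Knoll - Maple: 16+10+5+20 = 51
Ash - Grove - Knoll - Maple - Cedar: 16+15+20+15 = 66
Ash - Grove - Knoll - Cedar - Maple: 16+15+5+15 = 51
Ash - Maple - Grove - Cedar - Knoll: 21+5+10+5 = 41
Ash - Maple - Grove - Knoll - Cedar: 21+5+15+5 = 46
Ash - Maple - Cedar - Grove - Knoll: 21+15+10+15 = 61
Ash - Maple - Cedar - Knoll - Grove: 21+15+5+15 = 56
Ash - Maple - Knoll - Grove - Cedar: 21+20+15+10 = 66
Ash - Maple - Knoll - Cedar - Grove: 21+20+5+10 = 56
Ash - Cedar - Grove - Maple - Knoll: 6+10+5+20 = 41
Ash - Cedar - Grove - Knoll - Maple: 6+10+15+20 = 51
… (10 more)
Ash - Cedar - Knoll - Grove - Maple: 6+5+15+5 = 31  ← best
The minimum is 31.
One shortest path: Ash → Cedar → Knoll → Grove → Maple.

Minimum one-way distance = 31 miles.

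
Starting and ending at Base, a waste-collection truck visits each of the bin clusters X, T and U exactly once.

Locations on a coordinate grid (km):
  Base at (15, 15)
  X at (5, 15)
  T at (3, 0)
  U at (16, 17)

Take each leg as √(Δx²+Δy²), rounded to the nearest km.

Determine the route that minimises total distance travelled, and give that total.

There are 3 distinct closed tours to check (reversals are equivalent).
Base - X - T - U - Base: 10+15+21+2 = 48
Base - X - U - T - Base: 10+11+21+19 = 61
Base - T - X - U - Base: 19+15+11+2 = 47
The minimum is 47.
One optimal route: Base → T → X → U → Base (or its reverse).

47 km — the shortest possible round trip.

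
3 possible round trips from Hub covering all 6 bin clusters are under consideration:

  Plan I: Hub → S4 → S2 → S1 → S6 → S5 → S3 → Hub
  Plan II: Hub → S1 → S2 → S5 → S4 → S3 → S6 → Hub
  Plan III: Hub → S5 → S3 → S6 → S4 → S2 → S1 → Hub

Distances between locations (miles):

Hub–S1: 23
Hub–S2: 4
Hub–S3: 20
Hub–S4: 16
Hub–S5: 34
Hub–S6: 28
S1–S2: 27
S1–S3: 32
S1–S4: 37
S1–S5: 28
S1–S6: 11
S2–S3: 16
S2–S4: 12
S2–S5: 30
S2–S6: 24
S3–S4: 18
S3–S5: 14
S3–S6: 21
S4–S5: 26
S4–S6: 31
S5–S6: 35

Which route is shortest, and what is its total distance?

135 miles — Plan I is the shortest.

Plan I: 16 + 12 + 27 + 11 + 35 + 14 + 20 = 135
Plan II: 23 + 27 + 30 + 26 + 18 + 21 + 28 = 173
Plan III: 34 + 14 + 21 + 31 + 12 + 27 + 23 = 162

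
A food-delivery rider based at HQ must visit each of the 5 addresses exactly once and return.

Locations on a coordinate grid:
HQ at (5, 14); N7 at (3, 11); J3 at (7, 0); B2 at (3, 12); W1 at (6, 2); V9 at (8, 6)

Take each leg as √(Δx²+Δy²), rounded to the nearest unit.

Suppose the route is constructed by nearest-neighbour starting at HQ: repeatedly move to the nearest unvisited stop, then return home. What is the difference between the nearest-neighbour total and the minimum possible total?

1 longer than the optimal tour.

HQ: B2=3, N7=4, V9=9, W1=12, J3=14 ⇒ B2
B2: N7=1, V9=8, W1=10, J3=13 ⇒ N7
N7: V9=7, W1=9, J3=12 ⇒ V9
V9: W1=4, J3=6 ⇒ W1
W1: J3=2 ⇒ J3
NN route HQ → B2 → N7 → V9 → W1 → J3 → HQ costs 31.
Optimal: HQ → B2 → N7 → W1 → J3 → V9 → HQ costs 30 (by enumerating all 60 distinct tours).
Excess = 31 − 30 = 1.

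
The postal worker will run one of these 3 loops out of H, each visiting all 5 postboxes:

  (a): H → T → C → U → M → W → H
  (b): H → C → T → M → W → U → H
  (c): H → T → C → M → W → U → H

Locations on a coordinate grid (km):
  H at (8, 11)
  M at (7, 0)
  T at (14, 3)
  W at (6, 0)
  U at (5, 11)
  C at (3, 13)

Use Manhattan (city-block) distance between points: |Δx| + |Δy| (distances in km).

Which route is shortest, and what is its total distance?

54 km — (b) is the shortest.

(a): 14 + 21 + 4 + 13 + 1 + 13 = 66
(b): 7 + 21 + 10 + 1 + 12 + 3 = 54
(c): 14 + 21 + 17 + 1 + 12 + 3 = 68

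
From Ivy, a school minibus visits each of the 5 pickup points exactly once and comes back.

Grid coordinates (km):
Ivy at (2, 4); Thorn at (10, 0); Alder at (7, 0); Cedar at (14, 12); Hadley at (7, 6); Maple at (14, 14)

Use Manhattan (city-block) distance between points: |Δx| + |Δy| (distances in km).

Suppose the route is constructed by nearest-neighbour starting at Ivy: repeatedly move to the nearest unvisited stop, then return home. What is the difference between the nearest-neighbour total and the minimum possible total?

Excess over optimum: 4 km.

Ivy: Hadley=7, Alder=9, Thorn=12, Cedar=20, Maple=22 ⇒ Hadley
Hadley: Alder=6, Thorn=9, Cedar=13, Maple=15 ⇒ Alder
Alder: Thorn=3, Cedar=19, Maple=21 ⇒ Thorn
Thorn: Cedar=16, Maple=18 ⇒ Cedar
Cedar: Maple=2 ⇒ Maple
NN route Ivy → Hadley → Alder → Thorn → Cedar → Maple → Ivy costs 56.
Optimal: Ivy → Alder → Thorn → Cedar → Maple → Hadley → Ivy costs 52 (by enumerating all 60 distinct tours).
Excess = 56 − 52 = 4.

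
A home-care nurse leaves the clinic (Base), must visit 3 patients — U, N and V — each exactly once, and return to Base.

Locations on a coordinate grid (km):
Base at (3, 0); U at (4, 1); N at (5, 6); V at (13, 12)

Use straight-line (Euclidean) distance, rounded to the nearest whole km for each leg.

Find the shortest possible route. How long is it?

With 3 stops there are 3!/2 = 3 distinct round trips (a route and its reverse cost the same).
Base → U → N → V → Base: 1+5+10+16 = 32
Base → U → V → N → Base: 1+14+10+6 = 31
Base → N → U → V → Base: 6+5+14+16 = 41
The minimum is 31.
One optimal route: Base → U → V → N → Base (or its reverse).

Shortest round trip = 31 km.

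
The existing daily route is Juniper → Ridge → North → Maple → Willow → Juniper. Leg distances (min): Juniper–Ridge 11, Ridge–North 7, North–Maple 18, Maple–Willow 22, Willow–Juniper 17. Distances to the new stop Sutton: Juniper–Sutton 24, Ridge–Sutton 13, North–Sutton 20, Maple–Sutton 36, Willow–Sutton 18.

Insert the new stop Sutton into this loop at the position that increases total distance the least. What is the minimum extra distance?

Adding 25 min by placing Sutton on the Willow–Juniper leg.

Insertion cost between consecutive stops i–j is d(i,Sutton) + d(Sutton,j) − d(i,j):
  between Juniper and Ridge: 24 + 13 − 11 = 26
  between Ridge and North: 13 + 20 − 7 = 26
  between North and Maple: 20 + 36 − 18 = 38
  between Maple and Willow: 36 + 18 − 22 = 32
  between Willow and Juniper: 18 + 24 − 17 = 25
Cheapest insertion is between Willow and Juniper, adding 25.
New total = 75 + 25 = 100.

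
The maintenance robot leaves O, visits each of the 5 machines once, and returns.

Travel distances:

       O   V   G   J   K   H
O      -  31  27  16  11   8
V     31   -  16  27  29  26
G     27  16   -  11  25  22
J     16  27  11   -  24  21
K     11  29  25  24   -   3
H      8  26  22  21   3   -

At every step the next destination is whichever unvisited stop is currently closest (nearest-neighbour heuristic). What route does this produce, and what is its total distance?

O → [H:8 / K:11 / J:16 / G:27 / V:31] → H (8)
H → [K:3 / J:21 / G:22 / V:26] → K (3)
K → [J:24 / G:25 / V:29] → J (24)
J → [G:11 / V:27] → G (11)
G → [V:16] → V (16)
Return V→O: 31.
Total = 8 + 3 + 24 + 11 + 16 + 31 = 93.

Total distance 93 via the nearest-neighbour route O → H → K → J → G → V → O.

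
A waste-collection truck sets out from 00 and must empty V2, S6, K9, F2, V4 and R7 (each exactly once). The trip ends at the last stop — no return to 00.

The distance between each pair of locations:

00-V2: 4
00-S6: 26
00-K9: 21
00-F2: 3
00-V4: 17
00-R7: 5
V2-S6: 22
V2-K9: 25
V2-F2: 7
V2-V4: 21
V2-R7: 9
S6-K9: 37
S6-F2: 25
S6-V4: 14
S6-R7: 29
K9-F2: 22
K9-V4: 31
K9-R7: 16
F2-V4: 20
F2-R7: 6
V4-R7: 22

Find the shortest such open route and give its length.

Minimum one-way distance = 78.

There are 6! = 720 possible orderings.
00 → V2 → S6 → K9 → F2 → V4 → R7: 4+22+37+22+20+22 = 127
00 → V2 → S6 → K9 → F2 → R7 → V4: 4+22+37+22+6+22 = 113
00 → V2 → S6 → K9 → V4 → F2 → R7: 4+22+37+31+20+6 = 120
00 → V2 → S6 → K9 → V4 → R7 → F2: 4+22+37+31+22+6 = 122
00 → V2 → S6 → K9 → R7 → F2 → V4: 4+22+37+16+6+20 = 105
00 → V2 → S6 → K9 → R7 → V4 → F2: 4+22+37+16+22+20 = 121
00 → V2 → S6 → F2 → K9 → V4 → R7: 4+22+25+22+31+22 = 126
00 → V2 → S6 → F2 → K9 → R7 → V4: 4+22+25+22+16+22 = 111
… (712 more)
00 → V2 → F2 → R7 → K9 → V4 → S6: 4+7+6+16+31+14 = 78  ← best
The minimum is 78.
One shortest path: 00 → V2 → F2 → R7 → K9 → V4 → S6.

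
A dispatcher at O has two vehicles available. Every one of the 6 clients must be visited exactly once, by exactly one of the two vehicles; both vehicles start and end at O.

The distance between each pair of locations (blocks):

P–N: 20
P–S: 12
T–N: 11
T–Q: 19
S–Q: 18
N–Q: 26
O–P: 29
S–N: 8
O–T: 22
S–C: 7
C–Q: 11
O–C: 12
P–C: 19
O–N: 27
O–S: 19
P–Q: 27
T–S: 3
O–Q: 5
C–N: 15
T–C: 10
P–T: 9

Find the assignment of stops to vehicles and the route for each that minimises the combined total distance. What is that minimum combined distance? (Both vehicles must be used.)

Try each way of splitting the stops between the two vehicles (each non-empty) and, for each split, find the best tour for each vehicle:
  {P} + {T, S, C, N, Q}: 58 + 62 = 120
  {T} + {P, S, C, N, Q}: 44 + 79 = 123
  {P, T} + {S, C, N, Q}: 60 + 58 = 118
  {S} + {P, T, C, N, Q}: 38 + 79 = 117
  {P, S} + {T, C, N, Q}: 60 + 62 = 122
  {T, S} + {P, C, N, Q}: 44 + 79 = 123
  … (31 splits in total)
  {P, T, S, C, N} + {Q}: 76 + 10 = 86  ← best
Best: vehicle 1 O → P → T → S → N → C → O = 76; vehicle 2 O → Q → O = 10; combined 86.

Minimum combined distance: 86 blocks.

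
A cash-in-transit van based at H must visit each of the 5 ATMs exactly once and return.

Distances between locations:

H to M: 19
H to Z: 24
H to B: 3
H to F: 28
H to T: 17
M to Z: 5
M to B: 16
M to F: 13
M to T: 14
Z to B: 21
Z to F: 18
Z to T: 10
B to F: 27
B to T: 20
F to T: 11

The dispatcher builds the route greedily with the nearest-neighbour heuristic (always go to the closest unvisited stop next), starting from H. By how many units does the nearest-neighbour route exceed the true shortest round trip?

The nearest-neighbour route is 3 longer than optimal.

From H: B=3, T=17, M=19, Z=24, F=28 → choose B (3).
From B: M=16, T=20, Z=21, F=27 → choose M (16).
From M: Z=5, F=13, T=14 → choose Z (5).
From Z: T=10, F=18 → choose T (10).
From T: F=11 → choose F (11).
NN route H → B → M → Z → T → F → H costs 73.
Optimal: H → B → M → Z → F → T → H costs 70 (by enumerating all 60 distinct tours).
Excess = 73 − 70 = 3.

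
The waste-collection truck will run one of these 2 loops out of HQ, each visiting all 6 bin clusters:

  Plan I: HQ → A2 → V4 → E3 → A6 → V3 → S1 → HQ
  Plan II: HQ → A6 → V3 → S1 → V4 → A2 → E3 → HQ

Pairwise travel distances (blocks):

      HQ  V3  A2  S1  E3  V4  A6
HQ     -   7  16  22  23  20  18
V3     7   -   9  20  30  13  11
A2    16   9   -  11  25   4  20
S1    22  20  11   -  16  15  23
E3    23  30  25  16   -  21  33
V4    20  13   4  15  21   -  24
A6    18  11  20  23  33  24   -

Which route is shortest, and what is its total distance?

Plan I: 16 + 4 + 21 + 33 + 11 + 20 + 22 = 127
Plan II: 18 + 11 + 20 + 15 + 4 + 25 + 23 = 116

116 blocks — Plan II is the shortest.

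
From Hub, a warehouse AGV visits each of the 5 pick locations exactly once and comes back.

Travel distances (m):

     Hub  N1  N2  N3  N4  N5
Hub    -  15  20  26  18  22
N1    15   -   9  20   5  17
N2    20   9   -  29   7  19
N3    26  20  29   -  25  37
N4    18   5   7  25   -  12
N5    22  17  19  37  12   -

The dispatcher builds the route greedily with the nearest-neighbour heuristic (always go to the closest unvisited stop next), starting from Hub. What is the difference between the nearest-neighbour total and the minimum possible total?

The nearest-neighbour route is 13 m longer than optimal.

From Hub: N1=15, N4=18, N2=20, N5=22, N3=26 → choose N1 (15).
From N1: N4=5, N2=9, N5=17, N3=20 → choose N4 (5).
From N4: N2=7, N5=12, N3=25 → choose N2 (7).
From N2: N5=19, N3=29 → choose N5 (19).
From N5: N3=37 → choose N3 (37).
NN route Hub → N1 → N4 → N2 → N5 → N3 → Hub costs 109.
Optimal: Hub → N3 → N1 → N2 → N4 → N5 → Hub costs 96 (by enumerating all 60 distinct tours).
Excess = 109 − 96 = 13.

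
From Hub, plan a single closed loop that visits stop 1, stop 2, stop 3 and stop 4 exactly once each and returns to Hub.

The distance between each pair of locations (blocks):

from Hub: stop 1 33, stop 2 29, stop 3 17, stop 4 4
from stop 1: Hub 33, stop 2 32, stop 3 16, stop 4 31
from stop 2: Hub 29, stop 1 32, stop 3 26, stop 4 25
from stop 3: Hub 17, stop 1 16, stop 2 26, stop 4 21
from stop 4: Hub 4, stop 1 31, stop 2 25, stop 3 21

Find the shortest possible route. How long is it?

Shortest round trip = 94 blocks.

Hub - stop 1 - stop 2 - stop 3 - stop 4 - Hub: 33+32+26+21+4 = 116
Hub - stop 1 - stop 2 - stop 4 - stop 3 - Hub: 33+32+25+21+17 = 128
Hub - stop 1 - stop 3 - stop 2 - stop 4 - Hub: 33+16+26+25+4 = 104
Hub - stop 1 - stop 3 - stop 4 - stop 2 - Hub: 33+16+21+25+29 = 124
Hub - stop 1 - stop 4 - stop 2 - stop 3 - Hub: 33+31+25+26+17 = 132
Hub - stop 1 - stop 4 - stop 3 - stop 2 - Hub: 33+31+21+26+29 = 140
Hub - stop 2 - stop 1 - stop 3 - stop 4 - Hub: 29+32+16+21+4 = 102
Hub - stop 2 - stop 1 - stop 4 - stop 3 - Hub: 29+32+31+21+17 = 130
Hub - stop 2 - stop 3 - stop 1 - stop 4 - Hub: 29+26+16+31+4 = 106
Hub - stop 2 - stop 4 - stop 1 - stop 3 - Hub: 29+25+31+16+17 = 118
Hub - stop 3 - stop 1 - stop 2 - stop 4 - Hub: 17+16+32+25+4 = 94
Hub - stop 3 - stop 2 - stop 1 - stop 4 - Hub: 17+26+32+31+4 = 110
The minimum is 94.
One optimal route: Hub → stop 3 → stop 1 → stop 2 → stop 4 → Hub (or its reverse).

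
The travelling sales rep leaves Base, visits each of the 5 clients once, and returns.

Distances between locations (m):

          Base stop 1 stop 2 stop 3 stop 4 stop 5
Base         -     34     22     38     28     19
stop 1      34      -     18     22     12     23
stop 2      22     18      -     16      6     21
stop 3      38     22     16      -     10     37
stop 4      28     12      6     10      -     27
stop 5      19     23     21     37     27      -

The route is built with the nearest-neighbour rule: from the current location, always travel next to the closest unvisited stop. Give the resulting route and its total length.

Base → [stop 5:19 / stop 2:22 / stop 4:28 / stop 1:34 / stop 3:38] → stop 5 (19)
stop 5 → [stop 2:21 / stop 1:23 / stop 4:27 / stop 3:37] → stop 2 (21)
stop 2 → [stop 4:6 / stop 3:16 / stop 1:18] → stop 4 (6)
stop 4 → [stop 3:10 / stop 1:12] → stop 3 (10)
stop 3 → [stop 1:22] → stop 1 (22)
Return stop 1→Base: 34.
Total = 19 + 21 + 6 + 10 + 22 + 34 = 112.

112 m along Base → stop 5 → stop 2 → stop 4 → stop 3 → stop 1 → Base.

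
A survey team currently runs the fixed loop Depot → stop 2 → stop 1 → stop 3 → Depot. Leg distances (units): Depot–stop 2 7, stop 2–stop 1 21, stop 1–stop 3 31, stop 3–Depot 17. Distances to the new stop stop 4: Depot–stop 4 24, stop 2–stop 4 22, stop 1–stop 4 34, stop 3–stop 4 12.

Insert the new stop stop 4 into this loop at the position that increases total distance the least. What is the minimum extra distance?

Insertion cost between consecutive stops i–j is d(i,stop 4) + d(stop 4,j) − d(i,j):
  between Depot and stop 2: 24 + 22 − 7 = 39
  between stop 2 and stop 1: 22 + 34 − 21 = 35
  between stop 1 and stop 3: 34 + 12 − 31 = 15
  between stop 3 and Depot: 12 + 24 − 17 = 19
Cheapest insertion is between stop 1 and stop 3, adding 15.
New total = 76 + 15 = 91.

Adding 15 by placing stop 4 on the stop 1–stop 3 leg.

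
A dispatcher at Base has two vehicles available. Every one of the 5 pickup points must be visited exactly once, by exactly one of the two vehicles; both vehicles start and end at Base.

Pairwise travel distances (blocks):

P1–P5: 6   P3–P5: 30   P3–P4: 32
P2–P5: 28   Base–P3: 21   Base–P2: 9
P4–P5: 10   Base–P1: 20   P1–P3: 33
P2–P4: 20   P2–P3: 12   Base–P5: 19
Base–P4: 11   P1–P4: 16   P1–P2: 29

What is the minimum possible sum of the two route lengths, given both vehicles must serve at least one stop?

89 blocks — the smallest possible combined total.

There are 2^4 − 1 = 15 ways to divide the 5 stops into two non-empty groups. For each, the best each vehicle can do is its own shortest tour through its group:
  {P1} + {P2, P3, P4, P5}: 40 + 72 = 112
  {P2} + {P1, P3, P4, P5}: 18 + 81 = 99
  {P1, P2} + {P3, P4, P5}: 58 + 72 = 130
  {P3} + {P1, P2, P4, P5}: 42 + 65 = 107
  {P1, P3} + {P2, P4, P5}: 74 + 58 = 132
  {P2, P3} + {P1, P4, P5}: 42 + 47 = 89
  … (15 splits in total)
Best: vehicle 1 Base → P2 → P3 → Base = 42; vehicle 2 Base → P1 → P5 → P4 → Base = 47; combined 89.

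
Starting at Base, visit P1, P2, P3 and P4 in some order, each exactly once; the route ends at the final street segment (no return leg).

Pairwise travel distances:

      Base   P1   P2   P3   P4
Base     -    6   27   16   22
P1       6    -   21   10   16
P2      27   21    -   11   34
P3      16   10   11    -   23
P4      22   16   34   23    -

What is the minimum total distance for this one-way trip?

56 — the minimum one-way total.

There are 4! = 24 possible orderings.
Base - P1 - P2 - P3 - P4: 6+21+11+23 = 61
Base - P1 - P2 - P4 - P3: 6+21+34+23 = 84
Base - P1 - P3 - P2 - P4: 6+10+11+34 = 61
Base - P1 - P3 - P4 - P2: 6+10+23+34 = 73
Base - P1 - P4 - P2 - P3: 6+16+34+11 = 67
Base - P1 - P4 - P3 - P2: 6+16+23+11 = 56
Base - P2 - P1 - P3 - P4: 27+21+10+23 = 81
Base - P2 - P1 - P4 - P3: 27+21+16+23 = 87
Base - P2 - P3 - P1 - P4: 27+11+10+16 = 64
Base - P2 - P3 - P4 - P1: 27+11+23+16 = 77
Base - P2 - P4 - P1 - P3: 27+34+16+10 = 87
Base - P2 - P4 - P3 - P1: 27+34+23+10 = 94
Base - P3 - P1 - P2 - P4: 16+10+21+34 = 81
Base - P3 - P1 - P4 - P2: 16+10+16+34 = 76
… (10 more)
The minimum is 56.
One shortest path: Base → P1 → P4 → P3 → P2.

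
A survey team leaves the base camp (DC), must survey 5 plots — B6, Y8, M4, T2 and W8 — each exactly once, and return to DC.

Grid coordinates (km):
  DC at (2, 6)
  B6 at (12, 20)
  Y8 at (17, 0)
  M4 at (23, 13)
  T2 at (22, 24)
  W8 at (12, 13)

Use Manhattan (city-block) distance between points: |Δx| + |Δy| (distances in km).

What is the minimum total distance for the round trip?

With 5 stops there are 5!/2 = 60 distinct round trips (a route and its reverse cost the same).
DC-B6-Y8-M4-T2-W8-DC: 24+25+19+12+21+17 = 118
DC-B6-Y8-M4-W8-T2-DC: 24+25+19+11+21+38 = 138
DC-B6-Y8-T2-M4-W8-DC: 24+25+29+12+11+17 = 118
DC-B6-Y8-T2-W8-M4-DC: 24+25+29+21+11+28 = 138
DC-B6-Y8-W8-M4-T2-DC: 24+25+18+11+12+38 = 128
DC-B6-Y8-W8-T2-M4-DC: 24+25+18+21+12+28 = 128
DC-B6-M4-Y8-T2-W8-DC: 24+18+19+29+21+17 = 128
DC-B6-M4-Y8-W8-T2-DC: 24+18+19+18+21+38 = 138
DC-B6-M4-T2-Y8-W8-DC: 24+18+12+29+18+17 = 118
DC-B6-M4-T2-W8-Y8-DC: 24+18+12+21+18+21 = 114
DC-B6-M4-W8-Y8-T2-DC: 24+18+11+18+29+38 = 138
DC-B6-M4-W8-T2-Y8-DC: 24+18+11+21+29+21 = 124
DC-B6-T2-Y8-M4-W8-DC: 24+14+29+19+11+17 = 114
DC-B6-T2-Y8-W8-M4-DC: 24+14+29+18+11+28 = 124
… (46 more)
DC-Y8-M4-T2-B6-W8-DC: 21+19+12+14+7+17 = 90  ← best
The minimum is 90.
One optimal route: DC → Y8 → M4 → T2 → B6 → W8 → DC (or its reverse).

Shortest round trip = 90 km.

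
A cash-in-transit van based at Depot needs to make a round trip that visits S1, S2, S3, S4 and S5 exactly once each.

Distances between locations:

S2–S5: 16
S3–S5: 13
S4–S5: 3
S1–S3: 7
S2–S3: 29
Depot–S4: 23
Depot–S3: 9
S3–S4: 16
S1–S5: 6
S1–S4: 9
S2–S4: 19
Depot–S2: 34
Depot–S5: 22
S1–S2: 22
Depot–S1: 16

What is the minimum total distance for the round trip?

Depot-S1-S2-S3-S4-S5-Depot: 16+22+29+16+3+22 = 108
Depot-S1-S2-S3-S5-S4-Depot: 16+22+29+13+3+23 = 106
Depot-S1-S2-S4-S3-S5-Depot: 16+22+19+16+13+22 = 108
Depot-S1-S2-S4-S5-S3-Depot: 16+22+19+3+13+9 = 82
Depot-S1-S2-S5-S3-S4-Depot: 16+22+16+13+16+23 = 106
Depot-S1-S2-S5-S4-S3-Depot: 16+22+16+3+16+9 = 82
Depot-S1-S3-S2-S4-S5-Depot: 16+7+29+19+3+22 = 96
Depot-S1-S3-S2-S5-S4-Depot: 16+7+29+16+3+23 = 94
Depot-S1-S3-S4-S2-S5-Depot: 16+7+16+19+16+22 = 96
Depot-S1-S3-S4-S5-S2-Depot: 16+7+16+3+16+34 = 92
Depot-S1-S3-S5-S2-S4-Depot: 16+7+13+16+19+23 = 94
Depot-S1-S3-S5-S4-S2-Depot: 16+7+13+3+19+34 = 92
Depot-S1-S4-S2-S3-S5-Depot: 16+9+19+29+13+22 = 108
Depot-S1-S4-S2-S5-S3-Depot: 16+9+19+16+13+9 = 82
… (46 more)
Depot-S2-S4-S5-S1-S3-Depot: 34+19+3+6+7+9 = 78  ← best
The minimum is 78.
One optimal route: Depot → S2 → S4 → S5 → S1 → S3 → Depot (or its reverse).

Minimum total distance: 78.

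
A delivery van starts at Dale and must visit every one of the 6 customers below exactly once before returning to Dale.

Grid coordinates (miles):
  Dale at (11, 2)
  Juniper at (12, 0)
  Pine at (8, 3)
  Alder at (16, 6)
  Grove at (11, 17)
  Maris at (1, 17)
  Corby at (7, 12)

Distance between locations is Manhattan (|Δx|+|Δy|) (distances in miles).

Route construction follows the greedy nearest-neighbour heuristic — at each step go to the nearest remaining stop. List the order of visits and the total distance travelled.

Dale → [Juniper:3 / Pine:4 / Alder:9 / Corby:14 / Grove:15 / Maris:25] → Juniper (3)
Juniper → [Pine:7 / Alder:10 / Corby:17 / Grove:18 / Maris:28] → Pine (7)
Pine → [Corby:10 / Alder:11 / Grove:17 / Maris:21] → Corby (10)
Corby → [Grove:9 / Maris:11 / Alder:15] → Grove (9)
Grove → [Maris:10 / Alder:16] → Maris (10)
Maris → [Alder:26] → Alder (26)
Return Alder→Dale: 9.
Total = 3 + 7 + 10 + 9 + 10 + 26 + 9 = 74.

74 miles along Dale → Juniper → Pine → Corby → Grove → Maris → Alder → Dale.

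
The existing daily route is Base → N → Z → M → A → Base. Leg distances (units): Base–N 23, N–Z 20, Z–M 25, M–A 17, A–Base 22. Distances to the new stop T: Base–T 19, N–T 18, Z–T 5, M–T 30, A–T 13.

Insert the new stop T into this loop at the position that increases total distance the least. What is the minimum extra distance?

Adding 3 by placing T on the N–Z leg.

Insertion cost between consecutive stops i–j is d(i,T) + d(T,j) − d(i,j):
  between Base and N: 19 + 18 − 23 = 14
  between N and Z: 18 + 5 − 20 = 3
  between Z and M: 5 + 30 − 25 = 10
  between M and A: 30 + 13 − 17 = 26
  between A and Base: 13 + 19 − 22 = 10
Cheapest insertion is between N and Z, adding 3.
New total = 107 + 3 = 110.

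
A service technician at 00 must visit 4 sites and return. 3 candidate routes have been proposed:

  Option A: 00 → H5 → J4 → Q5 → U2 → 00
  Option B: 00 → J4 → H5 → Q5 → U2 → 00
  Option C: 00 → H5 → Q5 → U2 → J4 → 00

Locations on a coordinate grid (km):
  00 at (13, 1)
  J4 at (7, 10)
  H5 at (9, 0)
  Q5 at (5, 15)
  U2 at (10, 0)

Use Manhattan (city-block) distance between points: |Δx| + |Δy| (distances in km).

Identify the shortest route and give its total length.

Option A: 5 + 12 + 7 + 20 + 4 = 48
Option B: 15 + 12 + 19 + 20 + 4 = 70
Option C: 5 + 19 + 20 + 13 + 15 = 72

48 km — Option A is the shortest.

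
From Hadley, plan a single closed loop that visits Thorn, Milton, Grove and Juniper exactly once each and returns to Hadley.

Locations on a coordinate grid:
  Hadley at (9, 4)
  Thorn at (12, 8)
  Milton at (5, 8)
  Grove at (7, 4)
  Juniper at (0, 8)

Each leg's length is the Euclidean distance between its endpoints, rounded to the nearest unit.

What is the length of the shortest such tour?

Hadley → Thorn → Milton → Grove → Juniper → Hadley: 5+7+4+8+10 = 34
Hadley → Thorn → Milton → Juniper → Grove → Hadley: 5+7+5+8+2 = 27
Hadley → Thorn → Grove → Milton → Juniper → Hadley: 5+6+4+5+10 = 30
Hadley → Thorn → Grove → Juniper → Milton → Hadley: 5+6+8+5+6 = 30
Hadley → Thorn → Juniper → Milton → Grove → Hadley: 5+12+5+4+2 = 28
Hadley → Thorn → Juniper → Grove → Milton → Hadley: 5+12+8+4+6 = 35
Hadley → Milton → Thorn → Grove → Juniper → Hadley: 6+7+6+8+10 = 37
Hadley → Milton → Thorn → Juniper → Grove → Hadley: 6+7+12+8+2 = 35
Hadley → Milton → Grove → Thorn → Juniper → Hadley: 6+4+6+12+10 = 38
Hadley → Milton → Juniper → Thorn → Grove → Hadley: 6+5+12+6+2 = 31
Hadley → Grove → Thorn → Milton → Juniper → Hadley: 2+6+7+5+10 = 30
Hadley → Grove → Milton → Thorn → Juniper → Hadley: 2+4+7+12+10 = 35
The minimum is 27.
One optimal route: Hadley → Thorn → Milton → Juniper → Grove → Hadley (or its reverse).

27 — the shortest possible round trip.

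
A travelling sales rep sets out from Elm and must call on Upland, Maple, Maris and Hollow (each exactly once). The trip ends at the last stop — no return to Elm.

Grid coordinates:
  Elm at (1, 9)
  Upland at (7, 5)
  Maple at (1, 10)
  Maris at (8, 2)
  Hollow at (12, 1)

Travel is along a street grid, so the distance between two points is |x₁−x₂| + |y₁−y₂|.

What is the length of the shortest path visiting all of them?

Minimum one-way distance = 21.

There are 4! = 24 possible orderings.
Elm → Upland → Maple → Maris → Hollow: 10+11+15+5 = 41
Elm → Upland → Maple → Hollow → Maris: 10+11+20+5 = 46
Elm → Upland → Maris → Maple → Hollow: 10+4+15+20 = 49
Elm → Upland → Maris → Hollow → Maple: 10+4+5+20 = 39
Elm → Upland → Hollow → Maple → Maris: 10+9+20+15 = 54
Elm → Upland → Hollow → Maris → Maple: 10+9+5+15 = 39
Elm → Maple → Upland → Maris → Hollow: 1+11+4+5 = 21
Elm → Maple → Upland → Hollow → Maris: 1+11+9+5 = 26
Elm → Maple → Maris → Upland → Hollow: 1+15+4+9 = 29
Elm → Maple → Maris → Hollow → Upland: 1+15+5+9 = 30
Elm → Maple → Hollow → Upland → Maris: 1+20+9+4 = 34
Elm → Maple → Hollow → Maris → Upland: 1+20+5+4 = 30
Elm → Maris → Upland → Maple → Hollow: 14+4+11+20 = 49
Elm → Maris → Upland → Hollow → Maple: 14+4+9+20 = 47
… (10 more)
The minimum is 21.
One shortest path: Elm → Maple → Upland → Maris → Hollow.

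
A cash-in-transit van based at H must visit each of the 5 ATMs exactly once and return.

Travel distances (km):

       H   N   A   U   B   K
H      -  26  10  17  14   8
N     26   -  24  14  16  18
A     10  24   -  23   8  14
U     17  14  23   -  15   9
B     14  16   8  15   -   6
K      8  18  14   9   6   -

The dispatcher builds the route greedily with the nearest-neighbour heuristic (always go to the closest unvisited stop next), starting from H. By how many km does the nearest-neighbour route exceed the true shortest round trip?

From H: K=8, A=10, B=14, U=17, N=26 → choose K (8).
From K: B=6, U=9, A=14, N=18 → choose B (6).
From B: A=8, U=15, N=16 → choose A (8).
From A: U=23, N=24 → choose U (23).
From U: N=14 → choose N (14).
NN route H → K → B → A → U → N → H costs 85.
Optimal: H → A → B → N → U → K → H costs 65 (by enumerating all 60 distinct tours).
Excess = 85 − 65 = 20.

The nearest-neighbour route is 20 km longer than optimal.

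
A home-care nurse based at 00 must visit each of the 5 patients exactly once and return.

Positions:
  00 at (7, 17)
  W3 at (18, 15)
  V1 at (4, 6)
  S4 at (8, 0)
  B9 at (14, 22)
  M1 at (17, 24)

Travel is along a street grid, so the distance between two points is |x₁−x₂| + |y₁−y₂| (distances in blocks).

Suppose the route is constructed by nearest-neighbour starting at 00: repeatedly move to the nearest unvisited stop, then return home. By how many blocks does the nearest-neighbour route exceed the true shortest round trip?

2 blocks longer than the optimal tour.

00: B9=12, W3=13, V1=14, M1=17, S4=18 ⇒ B9
B9: M1=5, W3=11, V1=26, S4=28 ⇒ M1
M1: W3=10, V1=31, S4=33 ⇒ W3
W3: V1=23, S4=25 ⇒ V1
V1: S4=10 ⇒ S4
NN route 00 → B9 → M1 → W3 → V1 → S4 → 00 costs 78.
Optimal: 00 → V1 → S4 → W3 → M1 → B9 → 00 costs 76 (by enumerating all 60 distinct tours).
Excess = 78 − 76 = 2.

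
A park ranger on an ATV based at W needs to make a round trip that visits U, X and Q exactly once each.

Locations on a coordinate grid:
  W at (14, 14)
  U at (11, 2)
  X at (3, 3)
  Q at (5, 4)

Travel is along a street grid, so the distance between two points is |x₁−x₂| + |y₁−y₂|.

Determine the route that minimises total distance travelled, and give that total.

There are 3 distinct closed tours to check (reversals are equivalent).
W-U-X-Q-W: 15+9+3+19 = 46
W-U-Q-X-W: 15+8+3+22 = 48
W-X-U-Q-W: 22+9+8+19 = 58
The minimum is 46.
One optimal route: W → U → X → Q → W (or its reverse).

46 — the shortest possible round trip.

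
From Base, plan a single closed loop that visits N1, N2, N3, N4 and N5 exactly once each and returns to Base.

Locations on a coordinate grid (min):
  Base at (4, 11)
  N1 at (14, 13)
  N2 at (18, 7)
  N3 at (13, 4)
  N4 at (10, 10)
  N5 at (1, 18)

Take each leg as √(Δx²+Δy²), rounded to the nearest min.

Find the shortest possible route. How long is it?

Base-N1-N2-N3-N4-N5-Base: 10+7+6+7+12+8 = 50
Base-N1-N2-N3-N5-N4-Base: 10+7+6+18+12+6 = 59
Base-N1-N2-N4-N3-N5-Base: 10+7+9+7+18+8 = 59
Base-N1-N2-N4-N5-N3-Base: 10+7+9+12+18+11 = 67
Base-N1-N2-N5-N3-N4-Base: 10+7+20+18+7+6 = 68
Base-N1-N2-N5-N4-N3-Base: 10+7+20+12+7+11 = 67
Base-N1-N3-N2-N4-N5-Base: 10+9+6+9+12+8 = 54
Base-N1-N3-N2-N5-N4-Base: 10+9+6+20+12+6 = 63
Base-N1-N3-N4-N2-N5-Base: 10+9+7+9+20+8 = 63
Base-N1-N3-N4-N5-N2-Base: 10+9+7+12+20+15 = 73
Base-N1-N3-N5-N2-N4-Base: 10+9+18+20+9+6 = 72
Base-N1-N3-N5-N4-N2-Base: 10+9+18+12+9+15 = 73
Base-N1-N4-N2-N3-N5-Base: 10+5+9+6+18+8 = 56
Base-N1-N4-N2-N5-N3-Base: 10+5+9+20+18+11 = 73
… (46 more)
Base-N4-N3-N2-N1-N5-Base: 6+7+6+7+14+8 = 48  ← best
The minimum is 48.
One optimal route: Base → N4 → N3 → N2 → N1 → N5 → Base (or its reverse).

Minimum total distance: 48 min.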